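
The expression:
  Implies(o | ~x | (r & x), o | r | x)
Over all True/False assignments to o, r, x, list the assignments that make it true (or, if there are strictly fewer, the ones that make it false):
is false only for:
  o=False, r=False, x=False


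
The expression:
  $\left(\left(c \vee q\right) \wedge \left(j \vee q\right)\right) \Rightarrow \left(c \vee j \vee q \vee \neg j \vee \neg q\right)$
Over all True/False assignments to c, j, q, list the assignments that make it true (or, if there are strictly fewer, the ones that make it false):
is always true.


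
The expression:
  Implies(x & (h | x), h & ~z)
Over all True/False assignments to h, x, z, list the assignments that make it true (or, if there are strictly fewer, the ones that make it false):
is false only for:
  h=False, x=True, z=False;
  h=False, x=True, z=True;
  h=True, x=True, z=True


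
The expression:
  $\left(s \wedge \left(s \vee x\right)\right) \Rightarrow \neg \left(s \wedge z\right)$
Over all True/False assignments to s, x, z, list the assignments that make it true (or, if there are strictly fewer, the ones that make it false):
is false only for:
  s=True, x=False, z=True;
  s=True, x=True, z=True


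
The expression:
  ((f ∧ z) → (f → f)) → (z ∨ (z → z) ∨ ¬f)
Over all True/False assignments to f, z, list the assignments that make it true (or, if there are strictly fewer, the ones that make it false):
is always true.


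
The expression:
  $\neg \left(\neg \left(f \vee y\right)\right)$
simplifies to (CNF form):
$f \vee y$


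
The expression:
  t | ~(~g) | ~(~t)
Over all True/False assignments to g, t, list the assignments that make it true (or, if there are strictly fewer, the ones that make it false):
is false only for:
  g=False, t=False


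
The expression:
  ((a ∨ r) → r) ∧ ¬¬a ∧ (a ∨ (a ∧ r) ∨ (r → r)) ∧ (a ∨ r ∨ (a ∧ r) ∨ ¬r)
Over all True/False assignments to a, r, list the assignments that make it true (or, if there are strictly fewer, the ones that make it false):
is true only for:
  a=True, r=True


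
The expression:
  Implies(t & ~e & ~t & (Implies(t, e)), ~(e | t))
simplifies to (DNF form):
True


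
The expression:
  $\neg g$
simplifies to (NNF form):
$\neg g$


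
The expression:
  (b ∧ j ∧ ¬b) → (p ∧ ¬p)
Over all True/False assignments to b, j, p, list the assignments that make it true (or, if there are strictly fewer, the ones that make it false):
is always true.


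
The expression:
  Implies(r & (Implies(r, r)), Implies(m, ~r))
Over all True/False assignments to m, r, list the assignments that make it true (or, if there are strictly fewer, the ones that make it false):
is false only for:
  m=True, r=True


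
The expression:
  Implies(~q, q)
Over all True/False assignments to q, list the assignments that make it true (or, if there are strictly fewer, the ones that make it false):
is true only for:
  q=True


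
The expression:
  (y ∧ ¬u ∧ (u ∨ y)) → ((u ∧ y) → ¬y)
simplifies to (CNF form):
True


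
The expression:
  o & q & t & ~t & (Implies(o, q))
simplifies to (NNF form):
False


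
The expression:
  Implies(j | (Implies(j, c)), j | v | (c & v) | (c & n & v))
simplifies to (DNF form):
j | v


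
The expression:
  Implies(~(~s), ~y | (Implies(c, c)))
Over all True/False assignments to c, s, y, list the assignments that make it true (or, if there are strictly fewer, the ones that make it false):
is always true.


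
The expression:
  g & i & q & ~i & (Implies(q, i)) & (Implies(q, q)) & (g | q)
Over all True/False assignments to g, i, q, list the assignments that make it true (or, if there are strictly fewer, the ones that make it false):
is never true.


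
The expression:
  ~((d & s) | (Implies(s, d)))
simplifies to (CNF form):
s & ~d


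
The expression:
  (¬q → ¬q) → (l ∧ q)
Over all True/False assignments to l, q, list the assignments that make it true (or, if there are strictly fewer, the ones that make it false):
is true only for:
  l=True, q=True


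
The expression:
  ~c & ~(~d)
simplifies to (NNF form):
d & ~c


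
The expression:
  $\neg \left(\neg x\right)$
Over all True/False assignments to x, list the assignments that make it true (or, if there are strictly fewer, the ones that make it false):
is true only for:
  x=True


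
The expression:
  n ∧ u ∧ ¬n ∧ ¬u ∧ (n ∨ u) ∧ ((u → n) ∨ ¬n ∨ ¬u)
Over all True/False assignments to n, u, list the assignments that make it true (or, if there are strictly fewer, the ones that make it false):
is never true.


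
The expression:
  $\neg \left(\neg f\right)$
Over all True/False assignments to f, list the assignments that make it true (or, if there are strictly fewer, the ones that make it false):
is true only for:
  f=True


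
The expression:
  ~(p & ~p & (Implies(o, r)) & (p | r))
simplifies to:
True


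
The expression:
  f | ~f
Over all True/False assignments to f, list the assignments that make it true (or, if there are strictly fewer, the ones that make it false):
is always true.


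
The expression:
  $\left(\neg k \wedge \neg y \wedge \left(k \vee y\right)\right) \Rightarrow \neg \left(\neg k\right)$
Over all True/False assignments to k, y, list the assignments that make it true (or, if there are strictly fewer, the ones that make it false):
is always true.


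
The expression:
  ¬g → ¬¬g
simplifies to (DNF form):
g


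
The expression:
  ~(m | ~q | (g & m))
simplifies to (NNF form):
q & ~m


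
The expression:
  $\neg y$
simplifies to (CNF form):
$\neg y$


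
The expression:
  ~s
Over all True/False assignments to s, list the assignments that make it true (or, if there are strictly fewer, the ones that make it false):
is true only for:
  s=False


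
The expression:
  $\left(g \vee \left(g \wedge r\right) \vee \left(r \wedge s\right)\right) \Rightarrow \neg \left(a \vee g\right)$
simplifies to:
$\neg g \wedge \left(\neg a \vee \neg r \vee \neg s\right)$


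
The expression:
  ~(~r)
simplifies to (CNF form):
r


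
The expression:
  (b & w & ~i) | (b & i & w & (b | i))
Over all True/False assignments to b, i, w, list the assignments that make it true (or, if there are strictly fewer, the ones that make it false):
is true only for:
  b=True, i=False, w=True;
  b=True, i=True, w=True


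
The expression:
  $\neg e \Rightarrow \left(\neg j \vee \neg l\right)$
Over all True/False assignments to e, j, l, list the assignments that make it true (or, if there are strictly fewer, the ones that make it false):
is false only for:
  e=False, j=True, l=True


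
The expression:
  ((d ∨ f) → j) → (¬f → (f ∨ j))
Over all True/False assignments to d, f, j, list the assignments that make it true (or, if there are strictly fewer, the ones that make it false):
is false only for:
  d=False, f=False, j=False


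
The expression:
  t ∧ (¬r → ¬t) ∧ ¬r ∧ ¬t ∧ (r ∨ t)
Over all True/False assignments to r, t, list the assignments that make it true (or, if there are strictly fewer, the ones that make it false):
is never true.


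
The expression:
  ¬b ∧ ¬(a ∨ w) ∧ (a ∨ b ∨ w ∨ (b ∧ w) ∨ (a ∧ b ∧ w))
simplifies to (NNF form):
False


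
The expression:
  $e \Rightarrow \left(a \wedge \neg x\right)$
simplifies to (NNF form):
$\left(a \wedge \neg x\right) \vee \neg e$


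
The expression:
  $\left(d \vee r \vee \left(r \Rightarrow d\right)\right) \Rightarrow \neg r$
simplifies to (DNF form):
$\neg r$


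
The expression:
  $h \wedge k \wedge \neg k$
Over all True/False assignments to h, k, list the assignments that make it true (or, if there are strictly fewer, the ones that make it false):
is never true.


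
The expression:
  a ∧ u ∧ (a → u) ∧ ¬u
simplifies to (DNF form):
False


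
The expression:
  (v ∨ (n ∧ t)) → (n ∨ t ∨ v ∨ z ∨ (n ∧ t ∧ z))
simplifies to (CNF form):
True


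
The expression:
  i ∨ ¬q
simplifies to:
i ∨ ¬q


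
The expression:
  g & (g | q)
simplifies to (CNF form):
g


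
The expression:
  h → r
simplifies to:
r ∨ ¬h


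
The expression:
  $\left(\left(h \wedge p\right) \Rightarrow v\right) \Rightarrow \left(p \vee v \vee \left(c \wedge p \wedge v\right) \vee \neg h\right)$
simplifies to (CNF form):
$p \vee v \vee \neg h$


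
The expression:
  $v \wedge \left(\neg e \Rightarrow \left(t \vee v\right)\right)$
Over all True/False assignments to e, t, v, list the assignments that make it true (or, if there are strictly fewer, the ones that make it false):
is true only for:
  e=False, t=False, v=True;
  e=False, t=True, v=True;
  e=True, t=False, v=True;
  e=True, t=True, v=True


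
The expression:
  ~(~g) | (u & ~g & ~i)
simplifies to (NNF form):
g | (u & ~i)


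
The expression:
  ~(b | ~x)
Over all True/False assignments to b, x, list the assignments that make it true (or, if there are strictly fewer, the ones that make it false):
is true only for:
  b=False, x=True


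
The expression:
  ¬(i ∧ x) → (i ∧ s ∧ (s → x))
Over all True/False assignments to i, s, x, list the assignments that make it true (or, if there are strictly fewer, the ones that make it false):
is true only for:
  i=True, s=False, x=True;
  i=True, s=True, x=True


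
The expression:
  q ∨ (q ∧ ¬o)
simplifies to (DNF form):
q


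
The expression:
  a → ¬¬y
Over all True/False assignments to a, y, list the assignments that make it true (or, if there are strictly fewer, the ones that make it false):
is false only for:
  a=True, y=False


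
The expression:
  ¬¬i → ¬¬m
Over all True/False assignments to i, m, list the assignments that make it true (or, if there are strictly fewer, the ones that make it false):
is false only for:
  i=True, m=False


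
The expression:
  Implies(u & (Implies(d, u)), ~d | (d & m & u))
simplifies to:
m | ~d | ~u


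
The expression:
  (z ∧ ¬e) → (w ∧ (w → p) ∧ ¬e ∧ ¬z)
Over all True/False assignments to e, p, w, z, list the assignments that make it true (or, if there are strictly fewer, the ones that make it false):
is false only for:
  e=False, p=False, w=False, z=True;
  e=False, p=False, w=True, z=True;
  e=False, p=True, w=False, z=True;
  e=False, p=True, w=True, z=True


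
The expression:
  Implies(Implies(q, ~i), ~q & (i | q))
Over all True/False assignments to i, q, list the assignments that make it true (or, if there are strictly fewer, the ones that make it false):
is true only for:
  i=True, q=False;
  i=True, q=True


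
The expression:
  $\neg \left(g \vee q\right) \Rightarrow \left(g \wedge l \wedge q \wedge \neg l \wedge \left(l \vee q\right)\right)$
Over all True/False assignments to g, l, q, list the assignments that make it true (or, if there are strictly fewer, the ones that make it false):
is false only for:
  g=False, l=False, q=False;
  g=False, l=True, q=False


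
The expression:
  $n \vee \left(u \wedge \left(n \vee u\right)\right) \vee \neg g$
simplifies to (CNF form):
$n \vee u \vee \neg g$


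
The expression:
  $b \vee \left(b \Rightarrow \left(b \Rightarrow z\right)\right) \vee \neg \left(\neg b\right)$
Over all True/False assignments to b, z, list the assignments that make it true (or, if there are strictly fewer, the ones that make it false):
is always true.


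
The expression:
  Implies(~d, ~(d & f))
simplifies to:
True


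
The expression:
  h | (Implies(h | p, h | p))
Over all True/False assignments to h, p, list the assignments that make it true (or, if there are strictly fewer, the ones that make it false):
is always true.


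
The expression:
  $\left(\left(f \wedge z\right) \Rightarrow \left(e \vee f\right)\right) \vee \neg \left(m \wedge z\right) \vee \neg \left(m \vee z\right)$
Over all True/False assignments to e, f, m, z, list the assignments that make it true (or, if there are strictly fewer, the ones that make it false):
is always true.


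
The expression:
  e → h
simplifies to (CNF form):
h ∨ ¬e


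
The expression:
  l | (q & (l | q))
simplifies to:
l | q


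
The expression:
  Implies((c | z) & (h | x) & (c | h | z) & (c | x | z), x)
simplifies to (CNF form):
(x | ~c | ~h) & (x | ~h | ~z)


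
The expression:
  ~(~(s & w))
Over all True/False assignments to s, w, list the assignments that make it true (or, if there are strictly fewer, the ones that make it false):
is true only for:
  s=True, w=True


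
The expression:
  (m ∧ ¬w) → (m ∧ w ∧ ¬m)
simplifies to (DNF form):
w ∨ ¬m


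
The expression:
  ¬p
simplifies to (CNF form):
¬p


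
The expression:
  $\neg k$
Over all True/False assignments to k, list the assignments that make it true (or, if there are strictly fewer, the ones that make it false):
is true only for:
  k=False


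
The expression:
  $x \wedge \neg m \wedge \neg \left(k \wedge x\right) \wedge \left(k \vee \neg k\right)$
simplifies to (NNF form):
$x \wedge \neg k \wedge \neg m$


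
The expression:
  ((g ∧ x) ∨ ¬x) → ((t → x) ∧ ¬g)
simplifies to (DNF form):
(x ∧ ¬g) ∨ (¬g ∧ ¬t)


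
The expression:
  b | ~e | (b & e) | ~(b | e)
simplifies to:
b | ~e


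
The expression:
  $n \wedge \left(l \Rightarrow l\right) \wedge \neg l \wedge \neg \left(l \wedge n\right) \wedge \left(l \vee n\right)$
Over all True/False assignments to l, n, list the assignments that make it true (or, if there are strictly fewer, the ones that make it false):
is true only for:
  l=False, n=True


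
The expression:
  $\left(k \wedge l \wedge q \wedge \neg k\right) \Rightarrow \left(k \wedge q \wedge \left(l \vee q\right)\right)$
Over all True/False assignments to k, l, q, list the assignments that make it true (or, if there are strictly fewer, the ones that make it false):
is always true.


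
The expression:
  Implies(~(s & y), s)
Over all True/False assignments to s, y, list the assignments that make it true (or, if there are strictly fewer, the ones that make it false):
is true only for:
  s=True, y=False;
  s=True, y=True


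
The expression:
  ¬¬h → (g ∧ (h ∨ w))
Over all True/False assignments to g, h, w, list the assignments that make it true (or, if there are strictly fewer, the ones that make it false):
is false only for:
  g=False, h=True, w=False;
  g=False, h=True, w=True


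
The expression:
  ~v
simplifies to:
~v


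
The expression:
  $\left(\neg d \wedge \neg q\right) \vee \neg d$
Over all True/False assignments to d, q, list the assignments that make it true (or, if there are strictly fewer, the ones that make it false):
is true only for:
  d=False, q=False;
  d=False, q=True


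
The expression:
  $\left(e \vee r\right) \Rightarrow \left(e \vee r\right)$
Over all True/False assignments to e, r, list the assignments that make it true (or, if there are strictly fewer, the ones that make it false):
is always true.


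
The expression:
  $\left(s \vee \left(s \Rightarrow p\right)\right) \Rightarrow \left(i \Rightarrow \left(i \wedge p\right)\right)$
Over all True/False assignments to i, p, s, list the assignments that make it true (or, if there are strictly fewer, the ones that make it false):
is false only for:
  i=True, p=False, s=False;
  i=True, p=False, s=True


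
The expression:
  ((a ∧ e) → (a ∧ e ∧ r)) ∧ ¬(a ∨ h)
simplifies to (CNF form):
¬a ∧ ¬h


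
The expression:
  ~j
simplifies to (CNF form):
~j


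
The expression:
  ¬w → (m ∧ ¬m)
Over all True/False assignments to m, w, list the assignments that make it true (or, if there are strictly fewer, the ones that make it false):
is true only for:
  m=False, w=True;
  m=True, w=True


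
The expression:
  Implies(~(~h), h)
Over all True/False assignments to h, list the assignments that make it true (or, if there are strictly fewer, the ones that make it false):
is always true.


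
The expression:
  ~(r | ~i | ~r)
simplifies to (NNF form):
False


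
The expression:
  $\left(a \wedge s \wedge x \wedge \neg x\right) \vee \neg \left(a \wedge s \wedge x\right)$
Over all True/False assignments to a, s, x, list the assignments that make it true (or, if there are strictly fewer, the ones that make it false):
is false only for:
  a=True, s=True, x=True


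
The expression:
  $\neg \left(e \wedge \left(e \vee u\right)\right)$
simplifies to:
$\neg e$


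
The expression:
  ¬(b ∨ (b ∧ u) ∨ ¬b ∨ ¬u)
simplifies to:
False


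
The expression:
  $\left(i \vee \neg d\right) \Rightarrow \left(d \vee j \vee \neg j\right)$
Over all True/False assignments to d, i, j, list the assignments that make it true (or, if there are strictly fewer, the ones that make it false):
is always true.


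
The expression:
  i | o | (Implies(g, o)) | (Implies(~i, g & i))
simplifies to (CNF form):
i | o | ~g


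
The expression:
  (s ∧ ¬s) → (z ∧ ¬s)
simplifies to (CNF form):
True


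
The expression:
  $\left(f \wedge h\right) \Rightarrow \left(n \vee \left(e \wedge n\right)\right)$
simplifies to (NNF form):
$n \vee \neg f \vee \neg h$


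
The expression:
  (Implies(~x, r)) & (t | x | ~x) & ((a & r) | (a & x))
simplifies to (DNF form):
(a & r) | (a & x)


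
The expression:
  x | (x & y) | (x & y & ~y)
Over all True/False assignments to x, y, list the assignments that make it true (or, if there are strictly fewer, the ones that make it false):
is true only for:
  x=True, y=False;
  x=True, y=True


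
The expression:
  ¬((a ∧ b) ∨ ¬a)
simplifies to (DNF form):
a ∧ ¬b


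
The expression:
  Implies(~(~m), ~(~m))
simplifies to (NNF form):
True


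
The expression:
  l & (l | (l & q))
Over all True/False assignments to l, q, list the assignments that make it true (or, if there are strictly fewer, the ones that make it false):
is true only for:
  l=True, q=False;
  l=True, q=True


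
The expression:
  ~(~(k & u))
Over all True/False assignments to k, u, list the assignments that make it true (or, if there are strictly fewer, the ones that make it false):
is true only for:
  k=True, u=True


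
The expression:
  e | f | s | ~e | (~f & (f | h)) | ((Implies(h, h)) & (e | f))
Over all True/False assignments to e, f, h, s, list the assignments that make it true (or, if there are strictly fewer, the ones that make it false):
is always true.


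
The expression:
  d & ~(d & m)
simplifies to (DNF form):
d & ~m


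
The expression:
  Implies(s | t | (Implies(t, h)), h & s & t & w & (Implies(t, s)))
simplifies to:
h & s & t & w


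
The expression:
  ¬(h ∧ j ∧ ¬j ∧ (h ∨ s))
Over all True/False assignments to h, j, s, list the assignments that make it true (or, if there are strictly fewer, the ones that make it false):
is always true.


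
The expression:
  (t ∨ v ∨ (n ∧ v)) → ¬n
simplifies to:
(¬t ∧ ¬v) ∨ ¬n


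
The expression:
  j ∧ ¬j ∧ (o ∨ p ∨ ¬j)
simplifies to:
False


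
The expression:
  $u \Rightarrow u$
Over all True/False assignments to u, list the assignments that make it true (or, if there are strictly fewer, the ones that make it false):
is always true.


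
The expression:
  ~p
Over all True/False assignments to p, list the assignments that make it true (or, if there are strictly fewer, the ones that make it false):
is true only for:
  p=False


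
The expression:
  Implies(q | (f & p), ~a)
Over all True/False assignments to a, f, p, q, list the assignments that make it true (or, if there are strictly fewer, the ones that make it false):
is false only for:
  a=True, f=False, p=False, q=True;
  a=True, f=False, p=True, q=True;
  a=True, f=True, p=False, q=True;
  a=True, f=True, p=True, q=False;
  a=True, f=True, p=True, q=True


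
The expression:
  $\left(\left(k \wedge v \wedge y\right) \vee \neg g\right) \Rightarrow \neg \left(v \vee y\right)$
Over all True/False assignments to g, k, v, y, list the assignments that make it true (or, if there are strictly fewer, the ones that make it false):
is false only for:
  g=False, k=False, v=False, y=True;
  g=False, k=False, v=True, y=False;
  g=False, k=False, v=True, y=True;
  g=False, k=True, v=False, y=True;
  g=False, k=True, v=True, y=False;
  g=False, k=True, v=True, y=True;
  g=True, k=True, v=True, y=True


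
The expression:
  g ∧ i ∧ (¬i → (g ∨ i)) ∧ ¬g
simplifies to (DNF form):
False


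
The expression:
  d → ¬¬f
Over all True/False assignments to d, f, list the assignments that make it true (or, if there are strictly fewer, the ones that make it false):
is false only for:
  d=True, f=False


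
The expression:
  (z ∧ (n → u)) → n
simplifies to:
n ∨ ¬z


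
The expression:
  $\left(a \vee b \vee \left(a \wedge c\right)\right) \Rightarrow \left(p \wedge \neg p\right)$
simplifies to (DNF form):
$\neg a \wedge \neg b$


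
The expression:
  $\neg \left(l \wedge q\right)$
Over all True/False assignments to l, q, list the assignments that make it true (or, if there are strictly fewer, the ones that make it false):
is false only for:
  l=True, q=True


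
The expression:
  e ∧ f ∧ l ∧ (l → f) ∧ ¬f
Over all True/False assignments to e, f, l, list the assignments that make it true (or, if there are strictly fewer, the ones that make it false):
is never true.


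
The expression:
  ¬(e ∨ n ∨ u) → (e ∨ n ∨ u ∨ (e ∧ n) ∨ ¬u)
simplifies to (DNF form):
True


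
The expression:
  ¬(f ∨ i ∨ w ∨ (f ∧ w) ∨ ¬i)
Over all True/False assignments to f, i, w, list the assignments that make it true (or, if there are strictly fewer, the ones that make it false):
is never true.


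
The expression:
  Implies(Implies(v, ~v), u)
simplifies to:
u | v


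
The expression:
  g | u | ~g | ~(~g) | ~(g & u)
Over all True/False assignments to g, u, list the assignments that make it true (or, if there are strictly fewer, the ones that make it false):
is always true.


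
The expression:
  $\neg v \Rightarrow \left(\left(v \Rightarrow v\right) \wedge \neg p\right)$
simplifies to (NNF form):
$v \vee \neg p$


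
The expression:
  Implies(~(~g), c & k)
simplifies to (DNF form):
~g | (c & k)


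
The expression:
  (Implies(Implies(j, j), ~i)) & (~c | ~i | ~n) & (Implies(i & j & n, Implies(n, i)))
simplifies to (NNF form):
~i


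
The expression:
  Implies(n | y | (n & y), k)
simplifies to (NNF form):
k | (~n & ~y)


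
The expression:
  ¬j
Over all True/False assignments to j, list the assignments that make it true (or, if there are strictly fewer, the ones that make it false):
is true only for:
  j=False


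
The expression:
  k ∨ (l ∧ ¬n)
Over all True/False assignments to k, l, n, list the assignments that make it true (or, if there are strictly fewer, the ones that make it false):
is false only for:
  k=False, l=False, n=False;
  k=False, l=False, n=True;
  k=False, l=True, n=True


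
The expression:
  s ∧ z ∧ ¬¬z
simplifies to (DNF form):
s ∧ z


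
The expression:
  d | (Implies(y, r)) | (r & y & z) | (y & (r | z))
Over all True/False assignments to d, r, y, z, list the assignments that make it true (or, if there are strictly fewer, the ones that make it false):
is false only for:
  d=False, r=False, y=True, z=False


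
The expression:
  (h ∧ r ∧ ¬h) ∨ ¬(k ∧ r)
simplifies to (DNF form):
¬k ∨ ¬r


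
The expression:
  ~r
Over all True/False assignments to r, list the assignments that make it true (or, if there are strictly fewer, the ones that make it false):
is true only for:
  r=False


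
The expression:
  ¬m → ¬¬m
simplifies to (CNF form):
m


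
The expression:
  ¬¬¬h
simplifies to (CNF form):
¬h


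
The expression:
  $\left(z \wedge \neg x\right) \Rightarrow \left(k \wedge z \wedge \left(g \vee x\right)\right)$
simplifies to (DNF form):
$x \vee \left(g \wedge k\right) \vee \neg z$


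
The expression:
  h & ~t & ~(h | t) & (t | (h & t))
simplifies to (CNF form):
False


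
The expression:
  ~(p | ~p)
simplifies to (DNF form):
False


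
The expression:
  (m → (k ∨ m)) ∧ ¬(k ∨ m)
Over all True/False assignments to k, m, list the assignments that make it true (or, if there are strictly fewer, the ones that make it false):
is true only for:
  k=False, m=False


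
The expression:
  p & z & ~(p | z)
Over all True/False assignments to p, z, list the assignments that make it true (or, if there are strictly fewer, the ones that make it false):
is never true.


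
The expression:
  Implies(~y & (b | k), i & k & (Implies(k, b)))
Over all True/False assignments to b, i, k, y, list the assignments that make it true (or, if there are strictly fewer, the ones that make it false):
is false only for:
  b=False, i=False, k=True, y=False;
  b=False, i=True, k=True, y=False;
  b=True, i=False, k=False, y=False;
  b=True, i=False, k=True, y=False;
  b=True, i=True, k=False, y=False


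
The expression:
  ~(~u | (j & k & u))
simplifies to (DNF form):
(u & ~j) | (u & ~k)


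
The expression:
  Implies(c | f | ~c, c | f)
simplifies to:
c | f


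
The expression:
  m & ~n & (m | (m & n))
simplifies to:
m & ~n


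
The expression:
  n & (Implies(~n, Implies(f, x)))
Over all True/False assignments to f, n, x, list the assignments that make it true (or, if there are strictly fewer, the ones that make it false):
is true only for:
  f=False, n=True, x=False;
  f=False, n=True, x=True;
  f=True, n=True, x=False;
  f=True, n=True, x=True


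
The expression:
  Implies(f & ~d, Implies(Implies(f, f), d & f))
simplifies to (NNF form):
d | ~f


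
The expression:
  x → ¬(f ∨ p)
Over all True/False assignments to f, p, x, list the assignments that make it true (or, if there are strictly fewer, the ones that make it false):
is false only for:
  f=False, p=True, x=True;
  f=True, p=False, x=True;
  f=True, p=True, x=True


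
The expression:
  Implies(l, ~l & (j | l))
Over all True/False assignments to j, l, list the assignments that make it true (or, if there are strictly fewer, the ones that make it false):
is true only for:
  j=False, l=False;
  j=True, l=False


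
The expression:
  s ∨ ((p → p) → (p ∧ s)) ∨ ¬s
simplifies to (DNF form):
True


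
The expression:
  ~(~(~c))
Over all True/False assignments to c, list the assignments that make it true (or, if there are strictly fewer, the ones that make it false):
is true only for:
  c=False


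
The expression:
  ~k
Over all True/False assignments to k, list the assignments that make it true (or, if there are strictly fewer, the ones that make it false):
is true only for:
  k=False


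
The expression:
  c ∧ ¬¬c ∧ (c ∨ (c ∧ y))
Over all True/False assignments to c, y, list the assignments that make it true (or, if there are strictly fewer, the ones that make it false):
is true only for:
  c=True, y=False;
  c=True, y=True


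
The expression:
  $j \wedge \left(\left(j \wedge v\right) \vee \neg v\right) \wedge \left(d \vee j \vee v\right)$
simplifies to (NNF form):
$j$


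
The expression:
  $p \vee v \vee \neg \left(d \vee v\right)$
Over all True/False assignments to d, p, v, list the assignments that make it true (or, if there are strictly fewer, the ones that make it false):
is false only for:
  d=True, p=False, v=False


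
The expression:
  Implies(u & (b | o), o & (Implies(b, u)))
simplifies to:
o | ~b | ~u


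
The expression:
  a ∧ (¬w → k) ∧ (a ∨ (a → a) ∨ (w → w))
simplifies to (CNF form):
a ∧ (k ∨ w)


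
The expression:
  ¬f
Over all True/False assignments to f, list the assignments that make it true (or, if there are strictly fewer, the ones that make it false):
is true only for:
  f=False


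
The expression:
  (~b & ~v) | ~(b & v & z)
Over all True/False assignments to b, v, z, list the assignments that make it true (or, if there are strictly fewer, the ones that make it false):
is false only for:
  b=True, v=True, z=True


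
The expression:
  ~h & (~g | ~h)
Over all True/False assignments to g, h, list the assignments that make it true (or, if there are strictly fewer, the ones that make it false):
is true only for:
  g=False, h=False;
  g=True, h=False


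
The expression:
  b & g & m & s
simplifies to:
b & g & m & s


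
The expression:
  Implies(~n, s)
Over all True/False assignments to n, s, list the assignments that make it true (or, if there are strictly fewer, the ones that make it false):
is false only for:
  n=False, s=False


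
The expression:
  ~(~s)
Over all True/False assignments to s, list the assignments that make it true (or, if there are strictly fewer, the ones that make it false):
is true only for:
  s=True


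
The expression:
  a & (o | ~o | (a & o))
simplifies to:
a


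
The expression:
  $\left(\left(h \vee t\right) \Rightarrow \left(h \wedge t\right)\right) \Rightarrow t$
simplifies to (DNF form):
$h \vee t$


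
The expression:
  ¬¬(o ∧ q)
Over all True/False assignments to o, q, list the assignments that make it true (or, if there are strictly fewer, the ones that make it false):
is true only for:
  o=True, q=True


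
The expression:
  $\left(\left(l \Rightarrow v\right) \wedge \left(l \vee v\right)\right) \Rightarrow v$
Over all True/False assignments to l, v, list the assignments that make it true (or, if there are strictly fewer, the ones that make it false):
is always true.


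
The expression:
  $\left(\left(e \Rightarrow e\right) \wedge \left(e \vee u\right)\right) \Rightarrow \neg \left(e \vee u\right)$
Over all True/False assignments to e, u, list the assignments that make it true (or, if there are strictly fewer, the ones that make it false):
is true only for:
  e=False, u=False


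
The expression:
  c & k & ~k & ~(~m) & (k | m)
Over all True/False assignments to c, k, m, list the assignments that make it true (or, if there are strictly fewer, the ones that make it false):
is never true.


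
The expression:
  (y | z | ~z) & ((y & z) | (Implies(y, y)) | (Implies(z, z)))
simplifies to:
True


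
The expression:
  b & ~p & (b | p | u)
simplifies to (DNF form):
b & ~p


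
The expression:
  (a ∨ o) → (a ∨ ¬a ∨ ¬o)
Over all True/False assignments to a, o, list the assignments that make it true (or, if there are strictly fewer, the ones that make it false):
is always true.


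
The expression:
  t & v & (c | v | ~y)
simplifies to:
t & v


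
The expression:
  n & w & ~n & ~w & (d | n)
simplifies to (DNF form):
False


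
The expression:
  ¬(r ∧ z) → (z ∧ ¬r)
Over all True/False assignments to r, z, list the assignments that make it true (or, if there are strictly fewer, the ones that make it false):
is true only for:
  r=False, z=True;
  r=True, z=True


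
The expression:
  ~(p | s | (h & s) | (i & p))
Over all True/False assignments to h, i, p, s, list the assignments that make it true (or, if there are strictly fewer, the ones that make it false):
is true only for:
  h=False, i=False, p=False, s=False;
  h=False, i=True, p=False, s=False;
  h=True, i=False, p=False, s=False;
  h=True, i=True, p=False, s=False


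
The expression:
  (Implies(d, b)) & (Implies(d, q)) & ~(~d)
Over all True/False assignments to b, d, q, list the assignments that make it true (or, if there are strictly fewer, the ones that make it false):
is true only for:
  b=True, d=True, q=True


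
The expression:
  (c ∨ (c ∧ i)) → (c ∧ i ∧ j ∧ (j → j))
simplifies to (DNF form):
(i ∧ j) ∨ ¬c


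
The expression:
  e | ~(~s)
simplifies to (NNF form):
e | s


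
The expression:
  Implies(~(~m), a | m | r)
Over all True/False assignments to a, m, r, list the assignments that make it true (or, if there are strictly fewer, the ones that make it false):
is always true.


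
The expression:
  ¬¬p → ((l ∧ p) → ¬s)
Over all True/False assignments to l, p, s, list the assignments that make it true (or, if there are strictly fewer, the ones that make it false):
is false only for:
  l=True, p=True, s=True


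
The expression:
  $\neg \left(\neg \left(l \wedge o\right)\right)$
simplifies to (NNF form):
$l \wedge o$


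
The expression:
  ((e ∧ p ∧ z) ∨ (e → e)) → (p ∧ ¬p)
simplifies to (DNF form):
False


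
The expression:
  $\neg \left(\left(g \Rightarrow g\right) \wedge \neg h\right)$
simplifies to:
$h$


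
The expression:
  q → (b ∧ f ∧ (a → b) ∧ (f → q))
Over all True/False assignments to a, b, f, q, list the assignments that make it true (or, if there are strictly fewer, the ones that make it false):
is false only for:
  a=False, b=False, f=False, q=True;
  a=False, b=False, f=True, q=True;
  a=False, b=True, f=False, q=True;
  a=True, b=False, f=False, q=True;
  a=True, b=False, f=True, q=True;
  a=True, b=True, f=False, q=True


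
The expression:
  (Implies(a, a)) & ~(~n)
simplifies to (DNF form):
n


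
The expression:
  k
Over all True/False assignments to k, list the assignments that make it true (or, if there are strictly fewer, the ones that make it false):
is true only for:
  k=True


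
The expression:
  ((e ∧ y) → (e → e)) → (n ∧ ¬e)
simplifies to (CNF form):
n ∧ ¬e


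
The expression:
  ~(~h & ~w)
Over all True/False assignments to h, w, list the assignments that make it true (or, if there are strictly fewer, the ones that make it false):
is false only for:
  h=False, w=False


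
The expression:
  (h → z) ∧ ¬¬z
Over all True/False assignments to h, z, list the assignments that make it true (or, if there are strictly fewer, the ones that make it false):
is true only for:
  h=False, z=True;
  h=True, z=True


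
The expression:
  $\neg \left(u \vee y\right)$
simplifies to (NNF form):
$\neg u \wedge \neg y$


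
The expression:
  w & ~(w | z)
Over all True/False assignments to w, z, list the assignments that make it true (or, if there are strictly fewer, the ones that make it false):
is never true.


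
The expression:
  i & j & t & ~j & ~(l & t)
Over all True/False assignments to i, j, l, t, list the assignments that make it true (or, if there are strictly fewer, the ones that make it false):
is never true.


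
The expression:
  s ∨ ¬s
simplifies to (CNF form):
True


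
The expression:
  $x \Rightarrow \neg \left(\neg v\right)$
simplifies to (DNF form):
$v \vee \neg x$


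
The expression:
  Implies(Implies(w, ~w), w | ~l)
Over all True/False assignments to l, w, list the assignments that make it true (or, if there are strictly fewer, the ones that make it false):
is false only for:
  l=True, w=False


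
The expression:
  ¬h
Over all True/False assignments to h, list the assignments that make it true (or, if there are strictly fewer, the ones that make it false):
is true only for:
  h=False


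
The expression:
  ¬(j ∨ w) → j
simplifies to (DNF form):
j ∨ w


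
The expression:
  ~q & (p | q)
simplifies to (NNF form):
p & ~q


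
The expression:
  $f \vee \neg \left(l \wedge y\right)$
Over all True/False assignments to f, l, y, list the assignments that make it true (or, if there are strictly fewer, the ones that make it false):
is false only for:
  f=False, l=True, y=True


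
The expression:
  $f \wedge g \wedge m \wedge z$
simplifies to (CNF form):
$f \wedge g \wedge m \wedge z$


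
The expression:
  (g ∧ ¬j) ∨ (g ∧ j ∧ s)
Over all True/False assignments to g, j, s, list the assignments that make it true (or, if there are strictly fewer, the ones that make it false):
is true only for:
  g=True, j=False, s=False;
  g=True, j=False, s=True;
  g=True, j=True, s=True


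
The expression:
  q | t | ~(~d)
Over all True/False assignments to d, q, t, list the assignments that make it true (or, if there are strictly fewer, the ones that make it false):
is false only for:
  d=False, q=False, t=False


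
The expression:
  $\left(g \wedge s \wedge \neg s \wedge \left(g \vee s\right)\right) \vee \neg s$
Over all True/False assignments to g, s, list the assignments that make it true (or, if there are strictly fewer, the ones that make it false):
is true only for:
  g=False, s=False;
  g=True, s=False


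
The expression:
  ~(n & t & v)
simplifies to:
~n | ~t | ~v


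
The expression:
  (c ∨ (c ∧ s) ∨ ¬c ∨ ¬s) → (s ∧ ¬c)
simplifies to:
s ∧ ¬c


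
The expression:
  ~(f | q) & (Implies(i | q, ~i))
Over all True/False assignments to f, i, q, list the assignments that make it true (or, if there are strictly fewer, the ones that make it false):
is true only for:
  f=False, i=False, q=False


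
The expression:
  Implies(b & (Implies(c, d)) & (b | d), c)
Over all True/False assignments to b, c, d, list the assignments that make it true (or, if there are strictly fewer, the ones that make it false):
is false only for:
  b=True, c=False, d=False;
  b=True, c=False, d=True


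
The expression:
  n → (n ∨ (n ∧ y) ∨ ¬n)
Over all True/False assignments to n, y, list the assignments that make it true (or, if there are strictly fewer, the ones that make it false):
is always true.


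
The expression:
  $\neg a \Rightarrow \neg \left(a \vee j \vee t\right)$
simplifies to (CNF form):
$\left(a \vee \neg j\right) \wedge \left(a \vee \neg t\right)$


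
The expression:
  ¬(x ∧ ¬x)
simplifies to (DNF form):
True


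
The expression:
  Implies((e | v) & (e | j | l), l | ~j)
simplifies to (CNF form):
(l | ~e | ~j) & (l | ~j | ~v)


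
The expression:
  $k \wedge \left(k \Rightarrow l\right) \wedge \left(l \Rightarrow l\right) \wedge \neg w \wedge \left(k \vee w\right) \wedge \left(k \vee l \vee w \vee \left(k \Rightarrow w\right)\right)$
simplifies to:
$k \wedge l \wedge \neg w$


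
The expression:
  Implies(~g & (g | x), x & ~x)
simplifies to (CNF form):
g | ~x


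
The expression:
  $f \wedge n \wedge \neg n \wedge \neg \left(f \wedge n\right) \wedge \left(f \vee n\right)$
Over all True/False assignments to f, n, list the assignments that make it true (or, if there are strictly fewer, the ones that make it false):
is never true.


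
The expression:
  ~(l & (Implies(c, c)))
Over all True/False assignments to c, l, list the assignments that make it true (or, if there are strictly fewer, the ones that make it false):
is true only for:
  c=False, l=False;
  c=True, l=False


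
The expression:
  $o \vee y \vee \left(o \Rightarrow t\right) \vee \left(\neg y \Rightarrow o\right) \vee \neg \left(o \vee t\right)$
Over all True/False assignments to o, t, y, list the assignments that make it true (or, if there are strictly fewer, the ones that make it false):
is always true.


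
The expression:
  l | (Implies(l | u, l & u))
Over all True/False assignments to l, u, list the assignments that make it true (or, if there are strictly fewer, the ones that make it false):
is false only for:
  l=False, u=True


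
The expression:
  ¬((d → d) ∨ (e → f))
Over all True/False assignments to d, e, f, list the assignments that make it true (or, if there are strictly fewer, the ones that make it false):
is never true.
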